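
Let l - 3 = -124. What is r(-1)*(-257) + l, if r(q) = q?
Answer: 136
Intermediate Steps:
l = -121 (l = 3 - 124 = -121)
r(-1)*(-257) + l = -1*(-257) - 121 = 257 - 121 = 136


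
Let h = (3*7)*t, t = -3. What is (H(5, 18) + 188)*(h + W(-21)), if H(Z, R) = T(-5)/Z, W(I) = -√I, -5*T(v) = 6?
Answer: -295722/25 - 4694*I*√21/25 ≈ -11829.0 - 860.42*I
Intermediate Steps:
T(v) = -6/5 (T(v) = -⅕*6 = -6/5)
H(Z, R) = -6/(5*Z)
h = -63 (h = (3*7)*(-3) = 21*(-3) = -63)
(H(5, 18) + 188)*(h + W(-21)) = (-6/5/5 + 188)*(-63 - √(-21)) = (-6/5*⅕ + 188)*(-63 - I*√21) = (-6/25 + 188)*(-63 - I*√21) = 4694*(-63 - I*√21)/25 = -295722/25 - 4694*I*√21/25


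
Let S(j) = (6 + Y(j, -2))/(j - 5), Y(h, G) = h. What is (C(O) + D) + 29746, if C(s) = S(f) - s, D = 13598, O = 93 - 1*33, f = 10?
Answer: 216436/5 ≈ 43287.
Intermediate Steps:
O = 60 (O = 93 - 33 = 60)
S(j) = (6 + j)/(-5 + j) (S(j) = (6 + j)/(j - 5) = (6 + j)/(-5 + j))
C(s) = 16/5 - s (C(s) = (6 + 10)/(-5 + 10) - s = 16/5 - s)
(C(O) + D) + 29746 = ((16/5 - 1*60) + 13598) + 29746 = ((16/5 - 60) + 13598) + 29746 = (-284/5 + 13598) + 29746 = 67706/5 + 29746 = 216436/5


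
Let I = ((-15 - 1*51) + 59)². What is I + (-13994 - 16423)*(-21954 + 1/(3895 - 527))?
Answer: 2249065721639/3368 ≈ 6.6777e+8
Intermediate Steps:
I = 49 (I = ((-15 - 51) + 59)² = (-66 + 59)² = (-7)² = 49)
I + (-13994 - 16423)*(-21954 + 1/(3895 - 527)) = 49 + (-13994 - 16423)*(-21954 + 1/(3895 - 527)) = 49 - 30417*(-21954 + 1/3368) = 49 - 30417*(-73941071/3368) = 49 + 2249065556607/3368 = 2249065721639/3368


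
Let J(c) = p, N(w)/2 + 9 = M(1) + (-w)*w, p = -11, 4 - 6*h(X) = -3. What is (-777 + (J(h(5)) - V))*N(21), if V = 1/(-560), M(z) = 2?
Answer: 3530232/5 ≈ 7.0605e+5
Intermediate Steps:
h(X) = 7/6 (h(X) = 2/3 - 1/6*(-3) = 2/3 + 1/2 = 7/6)
N(w) = -14 - 2*w**2 (N(w) = -18 + 2*(2 + (-w)*w) = -18 + 2*(2 - w**2) = -18 + (4 - 2*w**2) = -14 - 2*w**2)
J(c) = -11
V = -1/560 ≈ -0.0017857
(-777 + (J(h(5)) - V))*N(21) = (-777 + (-11 - 1*(-1/560)))*(-14 - 2*21**2) = (-777 + (-11 + 1/560))*(-14 - 2*441) = (-777 - 6159/560)*(-14 - 882) = -441279/560*(-896) = 3530232/5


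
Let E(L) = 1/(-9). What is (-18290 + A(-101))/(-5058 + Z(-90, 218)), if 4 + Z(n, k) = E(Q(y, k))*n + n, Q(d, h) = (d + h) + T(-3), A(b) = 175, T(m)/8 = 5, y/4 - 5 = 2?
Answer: 18115/5142 ≈ 3.5229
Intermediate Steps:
y = 28 (y = 20 + 4*2 = 20 + 8 = 28)
T(m) = 40 (T(m) = 8*5 = 40)
Q(d, h) = 40 + d + h (Q(d, h) = (d + h) + 40 = 40 + d + h)
E(L) = -⅑
Z(n, k) = -4 + 8*n/9 (Z(n, k) = -4 + (-n/9 + n) = -4 + 8*n/9)
(-18290 + A(-101))/(-5058 + Z(-90, 218)) = (-18290 + 175)/(-5058 + (-4 + (8/9)*(-90))) = -18115/(-5058 + (-4 - 80)) = -18115/(-5058 - 84) = -18115/(-5142) = -18115*(-1/5142) = 18115/5142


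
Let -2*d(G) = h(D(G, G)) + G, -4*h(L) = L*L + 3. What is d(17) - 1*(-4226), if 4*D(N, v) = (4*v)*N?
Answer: 14658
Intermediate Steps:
D(N, v) = N*v (D(N, v) = ((4*v)*N)/4 = (4*N*v)/4 = N*v)
h(L) = -3/4 - L**2/4 (h(L) = -(L*L + 3)/4 = -(L**2 + 3)/4 = -(3 + L**2)/4 = -3/4 - L**2/4)
d(G) = 3/8 - G/2 + G**4/8 (d(G) = -((-3/4 - G**4/4) + G)/2 = -(-3/4 + G - G**4/4)/2 = 3/8 - G/2 + G**4/8)
d(17) - 1*(-4226) = (3/8 - 1/2*17 + (1/8)*17**4) - 1*(-4226) = (3/8 - 17/2 + (1/8)*83521) + 4226 = (3/8 - 17/2 + 83521/8) + 4226 = 10432 + 4226 = 14658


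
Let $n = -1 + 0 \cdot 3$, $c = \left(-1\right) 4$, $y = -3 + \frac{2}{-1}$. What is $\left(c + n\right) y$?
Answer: $25$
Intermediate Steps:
$y = -5$ ($y = -3 + 2 \left(-1\right) = -3 - 2 = -5$)
$c = -4$
$n = -1$ ($n = -1 + 0 = -1$)
$\left(c + n\right) y = \left(-4 - 1\right) \left(-5\right) = \left(-5\right) \left(-5\right) = 25$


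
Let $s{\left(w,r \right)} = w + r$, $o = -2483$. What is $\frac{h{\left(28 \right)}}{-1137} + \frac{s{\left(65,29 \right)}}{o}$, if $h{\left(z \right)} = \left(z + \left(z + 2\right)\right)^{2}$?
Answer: $- \frac{8459690}{2823171} \approx -2.9965$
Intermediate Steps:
$h{\left(z \right)} = \left(2 + 2 z\right)^{2}$ ($h{\left(z \right)} = \left(z + \left(2 + z\right)\right)^{2} = \left(2 + 2 z\right)^{2}$)
$s{\left(w,r \right)} = r + w$
$\frac{h{\left(28 \right)}}{-1137} + \frac{s{\left(65,29 \right)}}{o} = \frac{4 \left(1 + 28\right)^{2}}{-1137} + \frac{29 + 65}{-2483} = 4 \cdot 29^{2} \left(- \frac{1}{1137}\right) + 94 \left(- \frac{1}{2483}\right) = 4 \cdot 841 \left(- \frac{1}{1137}\right) - \frac{94}{2483} = 3364 \left(- \frac{1}{1137}\right) - \frac{94}{2483} = - \frac{3364}{1137} - \frac{94}{2483} = - \frac{8459690}{2823171}$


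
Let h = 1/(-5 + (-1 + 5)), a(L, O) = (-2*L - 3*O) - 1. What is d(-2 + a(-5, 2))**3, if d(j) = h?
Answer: -1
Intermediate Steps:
a(L, O) = -1 - 3*O - 2*L (a(L, O) = (-3*O - 2*L) - 1 = -1 - 3*O - 2*L)
h = -1 (h = 1/(-5 + 4) = 1/(-1) = -1)
d(j) = -1
d(-2 + a(-5, 2))**3 = (-1)**3 = -1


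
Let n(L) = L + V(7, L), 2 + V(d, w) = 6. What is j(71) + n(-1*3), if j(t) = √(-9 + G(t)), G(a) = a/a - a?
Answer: 1 + I*√79 ≈ 1.0 + 8.8882*I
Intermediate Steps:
V(d, w) = 4 (V(d, w) = -2 + 6 = 4)
G(a) = 1 - a
j(t) = √(-8 - t) (j(t) = √(-9 + (1 - t)) = √(-8 - t))
n(L) = 4 + L (n(L) = L + 4 = 4 + L)
j(71) + n(-1*3) = √(-8 - 1*71) + (4 - 1*3) = √(-8 - 71) + (4 - 3) = √(-79) + 1 = I*√79 + 1 = 1 + I*√79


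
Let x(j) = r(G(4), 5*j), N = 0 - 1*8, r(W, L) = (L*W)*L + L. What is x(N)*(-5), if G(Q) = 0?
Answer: 200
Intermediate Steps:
r(W, L) = L + W*L² (r(W, L) = W*L² + L = L + W*L²)
N = -8 (N = 0 - 8 = -8)
x(j) = 5*j (x(j) = (5*j)*(1 + (5*j)*0) = (5*j)*(1 + 0) = (5*j)*1 = 5*j)
x(N)*(-5) = (5*(-8))*(-5) = -40*(-5) = 200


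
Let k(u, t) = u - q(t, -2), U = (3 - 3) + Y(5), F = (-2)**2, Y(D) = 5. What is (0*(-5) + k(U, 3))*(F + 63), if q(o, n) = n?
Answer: 469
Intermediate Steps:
F = 4
U = 5 (U = (3 - 3) + 5 = 0 + 5 = 5)
k(u, t) = 2 + u (k(u, t) = u - 1*(-2) = u + 2 = 2 + u)
(0*(-5) + k(U, 3))*(F + 63) = (0*(-5) + (2 + 5))*(4 + 63) = (0 + 7)*67 = 7*67 = 469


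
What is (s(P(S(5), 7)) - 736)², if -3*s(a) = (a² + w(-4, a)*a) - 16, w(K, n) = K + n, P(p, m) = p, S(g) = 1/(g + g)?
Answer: 1334221729/2500 ≈ 5.3369e+5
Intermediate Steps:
S(g) = 1/(2*g)
s(a) = 16/3 - a²/3 - a*(-4 + a)/3 (s(a) = -((a² + (-4 + a)*a) - 16)/3 = -((a² + a*(-4 + a)) - 16)/3 = -(-16 + a² + a*(-4 + a))/3 = 16/3 - a²/3 - a*(-4 + a)/3)
(s(P(S(5), 7)) - 736)² = ((16/3 - ((½)/5)²/3 - (½)/5*(-4 + (½)/5)/3) - 736)² = ((16/3 - ((½)*(⅕))²/3 - (½)*(⅕)*(-4 + (½)*(⅕))/3) - 736)² = ((16/3 - (⅒)²/3 - ⅓*⅒*(-4 + ⅒)) - 736)² = ((16/3 - ⅓*1/100 - ⅓*⅒*(-39/10)) - 736)² = ((16/3 - 1/300 + 13/100) - 736)² = (273/50 - 736)² = (-36527/50)² = 1334221729/2500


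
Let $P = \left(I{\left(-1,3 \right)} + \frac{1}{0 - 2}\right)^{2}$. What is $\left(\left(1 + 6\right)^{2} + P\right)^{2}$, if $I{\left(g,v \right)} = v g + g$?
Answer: $\frac{76729}{16} \approx 4795.6$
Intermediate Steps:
$I{\left(g,v \right)} = g + g v$ ($I{\left(g,v \right)} = g v + g = g + g v$)
$P = \frac{81}{4}$ ($P = \left(- (1 + 3) + \frac{1}{0 - 2}\right)^{2} = \left(\left(-1\right) 4 + \frac{1}{-2}\right)^{2} = \left(-4 - \frac{1}{2}\right)^{2} = \left(- \frac{9}{2}\right)^{2} = \frac{81}{4} \approx 20.25$)
$\left(\left(1 + 6\right)^{2} + P\right)^{2} = \left(\left(1 + 6\right)^{2} + \frac{81}{4}\right)^{2} = \left(7^{2} + \frac{81}{4}\right)^{2} = \left(49 + \frac{81}{4}\right)^{2} = \left(\frac{277}{4}\right)^{2} = \frac{76729}{16}$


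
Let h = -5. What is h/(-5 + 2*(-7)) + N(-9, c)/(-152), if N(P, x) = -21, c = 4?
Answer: 61/152 ≈ 0.40132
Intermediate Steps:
h/(-5 + 2*(-7)) + N(-9, c)/(-152) = -5/(-5 + 2*(-7)) - 21/(-152) = -5/(-5 - 14) - 21*(-1/152) = -5/(-19) + 21/152 = -5*(-1/19) + 21/152 = 5/19 + 21/152 = 61/152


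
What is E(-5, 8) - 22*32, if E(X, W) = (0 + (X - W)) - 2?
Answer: -719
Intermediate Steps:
E(X, W) = -2 + X - W (E(X, W) = (X - W) - 2 = -2 + X - W)
E(-5, 8) - 22*32 = (-2 - 5 - 1*8) - 22*32 = (-2 - 5 - 8) - 704 = -15 - 704 = -719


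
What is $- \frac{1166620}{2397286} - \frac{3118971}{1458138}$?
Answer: $- \frac{1529693077711}{582595635578} \approx -2.6257$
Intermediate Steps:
$- \frac{1166620}{2397286} - \frac{3118971}{1458138} = \left(-1166620\right) \frac{1}{2397286} - \frac{1039657}{486046} = - \frac{583310}{1198643} - \frac{1039657}{486046} = - \frac{1529693077711}{582595635578}$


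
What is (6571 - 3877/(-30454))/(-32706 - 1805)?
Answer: -200117111/1050997994 ≈ -0.19041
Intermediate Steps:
(6571 - 3877/(-30454))/(-32706 - 1805) = (6571 - 3877*(-1/30454))/(-34511) = (6571 + 3877/30454)*(-1/34511) = (200117111/30454)*(-1/34511) = -200117111/1050997994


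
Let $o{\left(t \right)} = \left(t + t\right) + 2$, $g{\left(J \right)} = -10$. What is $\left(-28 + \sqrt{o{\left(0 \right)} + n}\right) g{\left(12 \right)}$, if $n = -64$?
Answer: $280 - 10 i \sqrt{62} \approx 280.0 - 78.74 i$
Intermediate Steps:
$o{\left(t \right)} = 2 + 2 t$ ($o{\left(t \right)} = 2 t + 2 = 2 + 2 t$)
$\left(-28 + \sqrt{o{\left(0 \right)} + n}\right) g{\left(12 \right)} = \left(-28 + \sqrt{\left(2 + 2 \cdot 0\right) - 64}\right) \left(-10\right) = \left(-28 + \sqrt{\left(2 + 0\right) - 64}\right) \left(-10\right) = \left(-28 + \sqrt{2 - 64}\right) \left(-10\right) = \left(-28 + \sqrt{-62}\right) \left(-10\right) = \left(-28 + i \sqrt{62}\right) \left(-10\right) = 280 - 10 i \sqrt{62}$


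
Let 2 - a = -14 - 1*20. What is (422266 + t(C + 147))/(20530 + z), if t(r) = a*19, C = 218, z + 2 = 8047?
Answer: 16918/1143 ≈ 14.801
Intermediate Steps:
z = 8045 (z = -2 + 8047 = 8045)
a = 36 (a = 2 - (-14 - 1*20) = 2 - (-14 - 20) = 2 - 1*(-34) = 2 + 34 = 36)
t(r) = 684 (t(r) = 36*19 = 684)
(422266 + t(C + 147))/(20530 + z) = (422266 + 684)/(20530 + 8045) = 422950/28575 = 422950*(1/28575) = 16918/1143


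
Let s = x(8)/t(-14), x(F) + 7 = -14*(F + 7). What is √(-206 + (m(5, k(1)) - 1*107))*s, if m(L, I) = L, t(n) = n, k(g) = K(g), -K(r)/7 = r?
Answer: 31*I*√77 ≈ 272.02*I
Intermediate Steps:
K(r) = -7*r
k(g) = -7*g
x(F) = -105 - 14*F (x(F) = -7 - 14*(F + 7) = -7 - 14*(7 + F) = -7 + (-98 - 14*F) = -105 - 14*F)
s = 31/2 (s = (-105 - 14*8)/(-14) = (-105 - 112)*(-1/14) = -217*(-1/14) = 31/2 ≈ 15.500)
√(-206 + (m(5, k(1)) - 1*107))*s = √(-206 + (5 - 1*107))*(31/2) = √(-206 + (5 - 107))*(31/2) = √(-206 - 102)*(31/2) = √(-308)*(31/2) = (2*I*√77)*(31/2) = 31*I*√77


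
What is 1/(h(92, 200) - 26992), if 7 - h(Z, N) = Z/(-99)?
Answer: -99/2671423 ≈ -3.7059e-5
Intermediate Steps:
h(Z, N) = 7 + Z/99 (h(Z, N) = 7 - Z/(-99) = 7 - Z*(-1)/99 = 7 - (-1)*Z/99 = 7 + Z/99)
1/(h(92, 200) - 26992) = 1/((7 + (1/99)*92) - 26992) = 1/((7 + 92/99) - 26992) = 1/(785/99 - 26992) = 1/(-2671423/99) = -99/2671423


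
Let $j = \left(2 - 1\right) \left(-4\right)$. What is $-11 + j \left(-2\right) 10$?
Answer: $69$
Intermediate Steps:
$j = -4$ ($j = 1 \left(-4\right) = -4$)
$-11 + j \left(-2\right) 10 = -11 + \left(-4\right) \left(-2\right) 10 = -11 + 8 \cdot 10 = -11 + 80 = 69$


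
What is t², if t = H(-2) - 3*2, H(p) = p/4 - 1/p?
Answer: 36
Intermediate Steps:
H(p) = -1/p + p/4 (H(p) = p*(¼) - 1/p = p/4 - 1/p = -1/p + p/4)
t = -6 (t = (-1/(-2) + (¼)*(-2)) - 3*2 = (-1*(-½) - ½) - 6 = (½ - ½) - 6 = 0 - 6 = -6)
t² = (-6)² = 36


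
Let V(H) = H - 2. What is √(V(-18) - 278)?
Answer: I*√298 ≈ 17.263*I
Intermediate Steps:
V(H) = -2 + H
√(V(-18) - 278) = √((-2 - 18) - 278) = √(-20 - 278) = √(-298) = I*√298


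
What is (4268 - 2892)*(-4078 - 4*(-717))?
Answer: -1664960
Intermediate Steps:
(4268 - 2892)*(-4078 - 4*(-717)) = 1376*(-4078 + 2868) = 1376*(-1210) = -1664960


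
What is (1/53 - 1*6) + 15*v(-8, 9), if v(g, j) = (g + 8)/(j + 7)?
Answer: -317/53 ≈ -5.9811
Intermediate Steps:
v(g, j) = (8 + g)/(7 + j)
(1/53 - 1*6) + 15*v(-8, 9) = (1/53 - 1*6) + 15*((8 - 8)/(7 + 9)) = (1/53 - 6) + 15*(0/16) = -317/53 + 15*((1/16)*0) = -317/53 + 15*0 = -317/53 + 0 = -317/53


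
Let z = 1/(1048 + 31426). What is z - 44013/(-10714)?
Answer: 357322219/86981609 ≈ 4.1080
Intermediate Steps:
z = 1/32474 ≈ 3.0794e-5
z - 44013/(-10714) = 1/32474 - 44013/(-10714) = 1/32474 - 44013*(-1)/10714 = 1/32474 - 1*(-44013/10714) = 1/32474 + 44013/10714 = 357322219/86981609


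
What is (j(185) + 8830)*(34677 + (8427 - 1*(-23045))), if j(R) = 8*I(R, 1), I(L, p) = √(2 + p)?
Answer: 584095670 + 529192*√3 ≈ 5.8501e+8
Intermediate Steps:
j(R) = 8*√3 (j(R) = 8*√(2 + 1) = 8*√3)
(j(185) + 8830)*(34677 + (8427 - 1*(-23045))) = (8*√3 + 8830)*(34677 + (8427 - 1*(-23045))) = (8830 + 8*√3)*(34677 + (8427 + 23045)) = (8830 + 8*√3)*(34677 + 31472) = (8830 + 8*√3)*66149 = 584095670 + 529192*√3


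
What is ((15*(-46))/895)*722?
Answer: -99636/179 ≈ -556.63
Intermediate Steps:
((15*(-46))/895)*722 = -690*1/895*722 = -138/179*722 = -99636/179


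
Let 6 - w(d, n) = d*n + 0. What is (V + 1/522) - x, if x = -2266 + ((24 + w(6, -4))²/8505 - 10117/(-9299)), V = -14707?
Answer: -2113878214991/169892730 ≈ -12442.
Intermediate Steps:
w(d, n) = 6 - d*n (w(d, n) = 6 - (d*n + 0) = 6 - d*n)
x = -737038007/325465 (x = -2266 + ((24 + (6 - 1*6*(-4)))²/8505 - 10117/(-9299)) = -2266 + ((24 + (6 + 24))²*(1/8505) - 10117*(-1/9299)) = -2266 + ((24 + 30)²*(1/8505) + 10117/9299) = -2266 + (54²*(1/8505) + 10117/9299) = -2266 + (2916*(1/8505) + 10117/9299) = -2266 + (12/35 + 10117/9299) = -2266 + 465683/325465 = -737038007/325465 ≈ -2264.6)
(V + 1/522) - x = (-14707 + 1/522) - 1*(-737038007/325465) = (-14707 + 1/522) + 737038007/325465 = -7677053/522 + 737038007/325465 = -2113878214991/169892730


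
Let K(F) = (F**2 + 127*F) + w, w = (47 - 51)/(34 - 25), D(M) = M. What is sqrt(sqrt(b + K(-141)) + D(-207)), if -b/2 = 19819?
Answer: sqrt(-1863 + 6*I*sqrt(84745))/3 ≈ 6.1947 + 15.664*I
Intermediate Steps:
b = -39638 (b = -2*19819 = -39638)
w = -4/9 ≈ -0.44444
K(F) = -4/9 + F**2 + 127*F (K(F) = (F**2 + 127*F) - 4/9 = -4/9 + F**2 + 127*F)
sqrt(sqrt(b + K(-141)) + D(-207)) = sqrt(sqrt(-39638 + (-4/9 + (-141)**2 + 127*(-141))) - 207) = sqrt(sqrt(-39638 + (-4/9 + 19881 - 17907)) - 207) = sqrt(sqrt(-39638 + 17762/9) - 207) = sqrt(sqrt(-338980/9) - 207) = sqrt(2*I*sqrt(84745)/3 - 207) = sqrt(-207 + 2*I*sqrt(84745)/3)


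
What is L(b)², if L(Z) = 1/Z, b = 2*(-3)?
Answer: 1/36 ≈ 0.027778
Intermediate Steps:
b = -6
L(b)² = (1/(-6))² = (-⅙)² = 1/36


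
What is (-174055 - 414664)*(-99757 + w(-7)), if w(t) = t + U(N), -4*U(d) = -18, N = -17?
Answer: 117460626161/2 ≈ 5.8730e+10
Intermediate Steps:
U(d) = 9/2 (U(d) = -¼*(-18) = 9/2)
w(t) = 9/2 + t (w(t) = t + 9/2 = 9/2 + t)
(-174055 - 414664)*(-99757 + w(-7)) = (-174055 - 414664)*(-99757 + (9/2 - 7)) = -588719*(-99757 - 5/2) = -588719*(-199519/2) = 117460626161/2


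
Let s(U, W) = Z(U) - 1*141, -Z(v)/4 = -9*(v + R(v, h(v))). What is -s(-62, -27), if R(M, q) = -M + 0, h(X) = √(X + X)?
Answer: 141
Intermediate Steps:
h(X) = √2*√X (h(X) = √(2*X) = √2*√X)
R(M, q) = -M
Z(v) = 0 (Z(v) = -(-36)*(v - v) = -(-36)*0 = -4*0 = 0)
s(U, W) = -141 (s(U, W) = 0 - 1*141 = 0 - 141 = -141)
-s(-62, -27) = -1*(-141) = 141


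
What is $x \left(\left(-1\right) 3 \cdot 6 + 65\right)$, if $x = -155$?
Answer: $-7285$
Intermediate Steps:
$x \left(\left(-1\right) 3 \cdot 6 + 65\right) = - 155 \left(\left(-1\right) 3 \cdot 6 + 65\right) = - 155 \left(\left(-3\right) 6 + 65\right) = - 155 \left(-18 + 65\right) = \left(-155\right) 47 = -7285$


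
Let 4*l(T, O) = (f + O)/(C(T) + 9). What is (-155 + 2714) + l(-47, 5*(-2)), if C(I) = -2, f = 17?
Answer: 10237/4 ≈ 2559.3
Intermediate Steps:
l(T, O) = 17/28 + O/28 (l(T, O) = ((17 + O)/(-2 + 9))/4 = ((17 + O)/7)/4 = ((17 + O)*(1/7))/4 = (17/7 + O/7)/4 = 17/28 + O/28)
(-155 + 2714) + l(-47, 5*(-2)) = (-155 + 2714) + (17/28 + (5*(-2))/28) = 2559 + (17/28 + (1/28)*(-10)) = 2559 + (17/28 - 5/14) = 2559 + 1/4 = 10237/4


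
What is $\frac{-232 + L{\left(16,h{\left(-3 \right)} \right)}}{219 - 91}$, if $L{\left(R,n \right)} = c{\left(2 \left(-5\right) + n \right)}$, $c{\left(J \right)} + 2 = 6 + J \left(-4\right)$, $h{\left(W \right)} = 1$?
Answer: $- \frac{3}{2} \approx -1.5$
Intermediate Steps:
$c{\left(J \right)} = 4 - 4 J$ ($c{\left(J \right)} = -2 + \left(6 + J \left(-4\right)\right) = -2 - \left(-6 + 4 J\right) = 4 - 4 J$)
$L{\left(R,n \right)} = 44 - 4 n$ ($L{\left(R,n \right)} = 4 - 4 \left(2 \left(-5\right) + n\right) = 4 - 4 \left(-10 + n\right) = 4 - \left(-40 + 4 n\right) = 44 - 4 n$)
$\frac{-232 + L{\left(16,h{\left(-3 \right)} \right)}}{219 - 91} = \frac{-232 + \left(44 - 4\right)}{219 - 91} = \frac{-232 + \left(44 - 4\right)}{128} = \left(-232 + 40\right) \frac{1}{128} = \left(-192\right) \frac{1}{128} = - \frac{3}{2}$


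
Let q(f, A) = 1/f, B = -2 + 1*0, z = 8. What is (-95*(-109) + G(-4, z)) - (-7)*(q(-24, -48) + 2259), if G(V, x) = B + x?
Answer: 628169/24 ≈ 26174.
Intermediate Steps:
B = -2 (B = -2 + 0 = -2)
G(V, x) = -2 + x
(-95*(-109) + G(-4, z)) - (-7)*(q(-24, -48) + 2259) = (-95*(-109) + (-2 + 8)) - (-7)*(1/(-24) + 2259) = (10355 + 6) - (-7)*(-1/24 + 2259) = 10361 - (-7)*54215/24 = 10361 - 1*(-379505/24) = 10361 + 379505/24 = 628169/24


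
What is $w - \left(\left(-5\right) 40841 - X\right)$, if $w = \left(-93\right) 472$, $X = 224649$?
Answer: $384958$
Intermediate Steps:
$w = -43896$
$w - \left(\left(-5\right) 40841 - X\right) = -43896 - \left(\left(-5\right) 40841 - 224649\right) = -43896 - \left(-204205 - 224649\right) = -43896 - -428854 = -43896 + 428854 = 384958$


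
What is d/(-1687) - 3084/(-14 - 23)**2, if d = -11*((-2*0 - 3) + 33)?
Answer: -4750938/2309503 ≈ -2.0571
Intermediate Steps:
d = -330 (d = -11*((0 - 3) + 33) = -11*(-3 + 33) = -11*30 = -330)
d/(-1687) - 3084/(-14 - 23)**2 = -330/(-1687) - 3084/(-14 - 23)**2 = -330*(-1/1687) - 3084/((-37)**2) = 330/1687 - 3084/1369 = -4750938/2309503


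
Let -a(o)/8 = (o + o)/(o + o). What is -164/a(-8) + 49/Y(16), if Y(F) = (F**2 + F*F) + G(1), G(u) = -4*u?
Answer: 10463/508 ≈ 20.596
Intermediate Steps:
Y(F) = -4 + 2*F**2 (Y(F) = (F**2 + F*F) - 4*1 = (F**2 + F**2) - 4 = 2*F**2 - 4 = -4 + 2*F**2)
a(o) = -8 (a(o) = -8*(o + o)/(o + o) = -8*2*o/(2*o) = -8*2*o*1/(2*o) = -8*1 = -8)
-164/a(-8) + 49/Y(16) = -164/(-8) + 49/(-4 + 2*16**2) = -164*(-1/8) + 49/(-4 + 2*256) = 41/2 + 49/(-4 + 512) = 41/2 + 49/508 = 10463/508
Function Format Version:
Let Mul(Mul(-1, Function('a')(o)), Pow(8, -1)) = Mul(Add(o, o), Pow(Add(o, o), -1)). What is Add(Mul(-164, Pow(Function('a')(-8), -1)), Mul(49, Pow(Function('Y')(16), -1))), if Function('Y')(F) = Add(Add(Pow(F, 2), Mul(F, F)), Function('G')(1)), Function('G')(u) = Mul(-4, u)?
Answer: Rational(10463, 508) ≈ 20.596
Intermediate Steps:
Function('Y')(F) = Add(-4, Mul(2, Pow(F, 2))) (Function('Y')(F) = Add(Add(Pow(F, 2), Mul(F, F)), Mul(-4, 1)) = Add(Add(Pow(F, 2), Pow(F, 2)), -4) = Add(Mul(2, Pow(F, 2)), -4) = Add(-4, Mul(2, Pow(F, 2))))
Function('a')(o) = -8 (Function('a')(o) = Mul(-8, Mul(Add(o, o), Pow(Add(o, o), -1))) = Mul(-8, Mul(Mul(2, o), Pow(Mul(2, o), -1))) = Mul(-8, Mul(Mul(2, o), Mul(Rational(1, 2), Pow(o, -1)))) = Mul(-8, 1) = -8)
Add(Mul(-164, Pow(Function('a')(-8), -1)), Mul(49, Pow(Function('Y')(16), -1))) = Add(Mul(-164, Pow(-8, -1)), Mul(49, Pow(Add(-4, Mul(2, Pow(16, 2))), -1))) = Add(Mul(-164, Rational(-1, 8)), Mul(49, Pow(Add(-4, Mul(2, 256)), -1))) = Add(Rational(41, 2), Mul(49, Pow(Add(-4, 512), -1))) = Add(Rational(41, 2), Mul(49, Pow(508, -1))) = Add(Rational(41, 2), Mul(49, Rational(1, 508))) = Add(Rational(41, 2), Rational(49, 508)) = Rational(10463, 508)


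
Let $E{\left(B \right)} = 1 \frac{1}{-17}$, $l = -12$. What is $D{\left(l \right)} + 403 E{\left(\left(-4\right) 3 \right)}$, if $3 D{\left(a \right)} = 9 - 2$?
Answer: $- \frac{1090}{51} \approx -21.373$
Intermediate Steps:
$D{\left(a \right)} = \frac{7}{3}$ ($D{\left(a \right)} = \frac{9 - 2}{3} = \frac{1}{3} \cdot 7 = \frac{7}{3}$)
$E{\left(B \right)} = - \frac{1}{17}$ ($E{\left(B \right)} = 1 \left(- \frac{1}{17}\right) = - \frac{1}{17}$)
$D{\left(l \right)} + 403 E{\left(\left(-4\right) 3 \right)} = \frac{7}{3} + 403 \left(- \frac{1}{17}\right) = \frac{7}{3} - \frac{403}{17} = - \frac{1090}{51}$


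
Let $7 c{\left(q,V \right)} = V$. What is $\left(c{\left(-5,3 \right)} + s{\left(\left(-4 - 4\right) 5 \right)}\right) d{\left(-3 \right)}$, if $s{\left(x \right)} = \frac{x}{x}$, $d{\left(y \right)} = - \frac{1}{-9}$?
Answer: $\frac{10}{63} \approx 0.15873$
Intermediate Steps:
$d{\left(y \right)} = \frac{1}{9}$ ($d{\left(y \right)} = \left(-1\right) \left(- \frac{1}{9}\right) = \frac{1}{9}$)
$s{\left(x \right)} = 1$
$c{\left(q,V \right)} = \frac{V}{7}$
$\left(c{\left(-5,3 \right)} + s{\left(\left(-4 - 4\right) 5 \right)}\right) d{\left(-3 \right)} = \left(\frac{1}{7} \cdot 3 + 1\right) \frac{1}{9} = \left(\frac{3}{7} + 1\right) \frac{1}{9} = \frac{10}{7} \cdot \frac{1}{9} = \frac{10}{63}$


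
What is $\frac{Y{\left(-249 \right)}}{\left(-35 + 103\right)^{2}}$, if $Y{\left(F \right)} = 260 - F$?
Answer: $\frac{509}{4624} \approx 0.11008$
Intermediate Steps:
$\frac{Y{\left(-249 \right)}}{\left(-35 + 103\right)^{2}} = \frac{260 - -249}{\left(-35 + 103\right)^{2}} = \frac{260 + 249}{68^{2}} = \frac{509}{4624}$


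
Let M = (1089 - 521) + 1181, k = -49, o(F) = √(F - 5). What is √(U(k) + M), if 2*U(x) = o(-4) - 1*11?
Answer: √(6974 + 6*I)/2 ≈ 41.755 + 0.017962*I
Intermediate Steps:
o(F) = √(-5 + F)
U(x) = -11/2 + 3*I/2 (U(x) = (√(-5 - 4) - 1*11)/2 = (√(-9) - 11)/2 = (3*I - 11)/2 = (-11 + 3*I)/2 = -11/2 + 3*I/2)
M = 1749 (M = 568 + 1181 = 1749)
√(U(k) + M) = √((-11/2 + 3*I/2) + 1749) = √(3487/2 + 3*I/2)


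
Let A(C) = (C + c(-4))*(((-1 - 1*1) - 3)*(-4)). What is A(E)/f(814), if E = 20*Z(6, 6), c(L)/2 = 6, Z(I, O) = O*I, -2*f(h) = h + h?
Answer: -7320/407 ≈ -17.985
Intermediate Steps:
f(h) = -h (f(h) = -(h + h)/2 = -h)
Z(I, O) = I*O
c(L) = 12 (c(L) = 2*6 = 12)
E = 720 (E = 20*(6*6) = 20*36 = 720)
A(C) = 240 + 20*C (A(C) = (C + 12)*(((-1 - 1*1) - 3)*(-4)) = (12 + C)*(((-1 - 1) - 3)*(-4)) = (12 + C)*((-2 - 3)*(-4)) = (12 + C)*(-5*(-4)) = (12 + C)*20 = 240 + 20*C)
A(E)/f(814) = (240 + 20*720)/((-1*814)) = (240 + 14400)/(-814) = 14640*(-1/814) = -7320/407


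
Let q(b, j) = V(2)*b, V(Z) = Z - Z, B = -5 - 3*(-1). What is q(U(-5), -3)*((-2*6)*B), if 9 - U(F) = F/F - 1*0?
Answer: 0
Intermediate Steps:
U(F) = 8 (U(F) = 9 - (F/F - 1*0) = 9 - (1 + 0) = 9 - 1*1 = 9 - 1 = 8)
B = -2 (B = -5 + 3 = -2)
V(Z) = 0
q(b, j) = 0 (q(b, j) = 0*b = 0)
q(U(-5), -3)*((-2*6)*B) = 0*(-2*6*(-2)) = 0*(-12*(-2)) = 0*24 = 0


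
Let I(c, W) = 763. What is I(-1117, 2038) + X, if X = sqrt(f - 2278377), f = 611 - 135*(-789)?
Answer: 763 + I*sqrt(2171251) ≈ 763.0 + 1473.5*I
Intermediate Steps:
f = 107126 (f = 611 + 106515 = 107126)
X = I*sqrt(2171251) (X = sqrt(107126 - 2278377) = sqrt(-2171251) = I*sqrt(2171251) ≈ 1473.5*I)
I(-1117, 2038) + X = 763 + I*sqrt(2171251)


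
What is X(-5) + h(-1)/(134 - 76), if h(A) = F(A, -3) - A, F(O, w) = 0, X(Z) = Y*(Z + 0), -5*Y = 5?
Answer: 291/58 ≈ 5.0172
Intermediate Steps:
Y = -1 (Y = -⅕*5 = -1)
X(Z) = -Z (X(Z) = -(Z + 0) = -Z)
h(A) = -A (h(A) = 0 - A = -A)
X(-5) + h(-1)/(134 - 76) = -1*(-5) + (-1*(-1))/(134 - 76) = 5 + 1/58 = 291/58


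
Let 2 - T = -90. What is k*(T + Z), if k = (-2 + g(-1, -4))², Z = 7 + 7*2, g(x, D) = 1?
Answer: 113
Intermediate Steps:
T = 92 (T = 2 - 1*(-90) = 2 + 90 = 92)
Z = 21 (Z = 7 + 14 = 21)
k = 1 (k = (-2 + 1)² = (-1)² = 1)
k*(T + Z) = 1*(92 + 21) = 1*113 = 113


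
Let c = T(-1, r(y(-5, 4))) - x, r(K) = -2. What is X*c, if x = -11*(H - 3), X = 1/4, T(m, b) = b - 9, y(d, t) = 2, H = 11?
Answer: 77/4 ≈ 19.250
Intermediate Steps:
T(m, b) = -9 + b
X = ¼ ≈ 0.25000
x = -88 (x = -11*(11 - 3) = -11*8 = -88)
c = 77 (c = (-9 - 2) - 1*(-88) = -11 + 88 = 77)
X*c = (¼)*77 = 77/4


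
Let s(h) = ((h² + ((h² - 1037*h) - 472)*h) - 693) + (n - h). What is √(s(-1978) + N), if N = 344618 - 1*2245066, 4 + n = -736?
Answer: I*√11793193063 ≈ 1.086e+5*I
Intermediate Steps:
n = -740 (n = -4 - 736 = -740)
N = -1900448 (N = 344618 - 2245066 = -1900448)
s(h) = -1433 + h² - h + h*(-472 + h² - 1037*h) (s(h) = ((h² + ((h² - 1037*h) - 472)*h) - 693) + (-740 - h) = ((h² + (-472 + h² - 1037*h)*h) - 693) + (-740 - h) = ((h² + h*(-472 + h² - 1037*h)) - 693) + (-740 - h) = (-693 + h² + h*(-472 + h² - 1037*h)) + (-740 - h) = -1433 + h² - h + h*(-472 + h² - 1037*h))
√(s(-1978) + N) = √((-1433 + (-1978)³ - 1036*(-1978)² - 473*(-1978)) - 1900448) = √((-1433 - 7738893352 - 1036*3912484 + 935594) - 1900448) = √((-1433 - 7738893352 - 4053333424 + 935594) - 1900448) = √(-11791292615 - 1900448) = √(-11793193063) = I*√11793193063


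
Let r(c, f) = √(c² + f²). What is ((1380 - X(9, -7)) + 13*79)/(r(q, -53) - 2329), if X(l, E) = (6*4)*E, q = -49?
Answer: -5997175/5419031 - 2575*√5210/5419031 ≈ -1.1410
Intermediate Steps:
X(l, E) = 24*E
((1380 - X(9, -7)) + 13*79)/(r(q, -53) - 2329) = ((1380 - 24*(-7)) + 13*79)/(√((-49)² + (-53)²) - 2329) = ((1380 - 1*(-168)) + 1027)/(√(2401 + 2809) - 2329) = ((1380 + 168) + 1027)/(√5210 - 2329) = (1548 + 1027)/(-2329 + √5210) = 2575/(-2329 + √5210)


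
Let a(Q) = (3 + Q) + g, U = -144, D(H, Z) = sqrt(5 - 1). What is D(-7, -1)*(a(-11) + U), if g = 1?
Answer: -302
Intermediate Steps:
D(H, Z) = 2 (D(H, Z) = sqrt(4) = 2)
a(Q) = 4 + Q (a(Q) = (3 + Q) + 1 = 4 + Q)
D(-7, -1)*(a(-11) + U) = 2*((4 - 11) - 144) = 2*(-7 - 144) = 2*(-151) = -302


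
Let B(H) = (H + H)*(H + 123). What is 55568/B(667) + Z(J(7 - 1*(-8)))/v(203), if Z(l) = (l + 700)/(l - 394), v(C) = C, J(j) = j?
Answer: 1319987/30390115 ≈ 0.043435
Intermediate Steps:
B(H) = 2*H*(123 + H) (B(H) = (2*H)*(123 + H) = 2*H*(123 + H))
Z(l) = (700 + l)/(-394 + l)
55568/B(667) + Z(J(7 - 1*(-8)))/v(203) = 55568/((2*667*(123 + 667))) + ((700 + (7 - 1*(-8)))/(-394 + (7 - 1*(-8))))/203 = 55568/((2*667*790)) + ((700 + (7 + 8))/(-394 + (7 + 8)))*(1/203) = 55568/1053860 + ((700 + 15)/(-394 + 15))*(1/203) = 55568*(1/1053860) + (715/(-379))*(1/203) = 604/11455 - 1/379*715*(1/203) = 604/11455 - 715/379*1/203 = 604/11455 - 715/76937 = 1319987/30390115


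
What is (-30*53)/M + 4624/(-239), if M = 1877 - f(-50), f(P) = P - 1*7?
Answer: -4661413/231113 ≈ -20.169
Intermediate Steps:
f(P) = -7 + P (f(P) = P - 7 = -7 + P)
M = 1934 (M = 1877 - (-7 - 50) = 1877 - 1*(-57) = 1877 + 57 = 1934)
(-30*53)/M + 4624/(-239) = -30*53/1934 + 4624/(-239) = -1590*1/1934 + 4624*(-1/239) = -795/967 - 4624/239 = -4661413/231113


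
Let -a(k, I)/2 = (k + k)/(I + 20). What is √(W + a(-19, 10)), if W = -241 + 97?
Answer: I*√31830/15 ≈ 11.894*I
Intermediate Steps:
W = -144
a(k, I) = -4*k/(20 + I) (a(k, I) = -2*(k + k)/(I + 20) = -2*2*k/(20 + I) = -4*k/(20 + I))
√(W + a(-19, 10)) = √(-144 - 4*(-19)/(20 + 10)) = √(-144 - 4*(-19)/30) = √(-144 - 4*(-19)*1/30) = √(-144 + 38/15) = √(-2122/15) = I*√31830/15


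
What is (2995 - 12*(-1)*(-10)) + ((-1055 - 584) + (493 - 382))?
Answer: 1347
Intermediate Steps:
(2995 - 12*(-1)*(-10)) + ((-1055 - 584) + (493 - 382)) = (2995 + 12*(-10)) + (-1639 + 111) = (2995 - 120) - 1528 = 2875 - 1528 = 1347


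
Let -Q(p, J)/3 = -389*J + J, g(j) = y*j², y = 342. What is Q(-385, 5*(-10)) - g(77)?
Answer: -2085918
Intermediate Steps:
g(j) = 342*j²
Q(p, J) = 1164*J (Q(p, J) = -3*(-389*J + J) = -(-1164)*J = 1164*J)
Q(-385, 5*(-10)) - g(77) = 1164*(5*(-10)) - 342*77² = 1164*(-50) - 342*5929 = -58200 - 1*2027718 = -58200 - 2027718 = -2085918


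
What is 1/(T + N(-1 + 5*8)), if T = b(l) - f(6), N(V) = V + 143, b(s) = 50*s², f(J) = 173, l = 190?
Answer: 1/1805009 ≈ 5.5401e-7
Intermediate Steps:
N(V) = 143 + V
T = 1804827 (T = 50*190² - 1*173 = 50*36100 - 173 = 1805000 - 173 = 1804827)
1/(T + N(-1 + 5*8)) = 1/(1804827 + (143 + (-1 + 5*8))) = 1/(1804827 + (143 + (-1 + 40))) = 1/(1804827 + (143 + 39)) = 1/(1804827 + 182) = 1/1805009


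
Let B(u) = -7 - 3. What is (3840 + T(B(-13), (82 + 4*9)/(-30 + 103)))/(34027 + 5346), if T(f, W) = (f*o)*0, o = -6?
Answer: 3840/39373 ≈ 0.097529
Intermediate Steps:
B(u) = -10
T(f, W) = 0 (T(f, W) = (f*(-6))*0 = -6*f*0 = 0)
(3840 + T(B(-13), (82 + 4*9)/(-30 + 103)))/(34027 + 5346) = (3840 + 0)/(34027 + 5346) = 3840/39373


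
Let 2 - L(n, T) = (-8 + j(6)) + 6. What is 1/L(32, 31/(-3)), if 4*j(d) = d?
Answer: ⅖ ≈ 0.40000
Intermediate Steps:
j(d) = d/4
L(n, T) = 5/2 (L(n, T) = 2 - ((-8 + (¼)*6) + 6) = 2 - ((-8 + 3/2) + 6) = 2 - (-13/2 + 6) = 2 - 1*(-½) = 2 + ½ = 5/2)
1/L(32, 31/(-3)) = 1/(5/2) = ⅖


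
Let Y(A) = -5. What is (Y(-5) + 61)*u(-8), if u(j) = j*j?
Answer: 3584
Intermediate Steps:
u(j) = j²
(Y(-5) + 61)*u(-8) = (-5 + 61)*(-8)² = 56*64 = 3584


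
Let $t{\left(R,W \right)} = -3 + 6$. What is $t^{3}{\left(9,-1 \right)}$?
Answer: $27$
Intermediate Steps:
$t{\left(R,W \right)} = 3$
$t^{3}{\left(9,-1 \right)} = 3^{3} = 27$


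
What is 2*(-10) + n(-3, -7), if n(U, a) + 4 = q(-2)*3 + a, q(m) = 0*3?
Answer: -31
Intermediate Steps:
q(m) = 0
n(U, a) = -4 + a (n(U, a) = -4 + (0*3 + a) = -4 + (0 + a) = -4 + a)
2*(-10) + n(-3, -7) = 2*(-10) + (-4 - 7) = -20 - 11 = -31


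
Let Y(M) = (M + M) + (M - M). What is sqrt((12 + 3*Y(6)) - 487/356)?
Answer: sqrt(1477489)/178 ≈ 6.8288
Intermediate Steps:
Y(M) = 2*M (Y(M) = 2*M + 0 = 2*M)
sqrt((12 + 3*Y(6)) - 487/356) = sqrt((12 + 3*(2*6)) - 487/356) = sqrt((12 + 3*12) - 487*1/356) = sqrt((12 + 36) - 487/356) = sqrt(48 - 487/356) = sqrt(16601/356) = sqrt(1477489)/178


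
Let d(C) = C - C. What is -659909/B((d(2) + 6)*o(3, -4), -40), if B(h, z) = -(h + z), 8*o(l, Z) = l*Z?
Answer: -659909/49 ≈ -13468.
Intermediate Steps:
d(C) = 0
o(l, Z) = Z*l/8 (o(l, Z) = (l*Z)/8 = (Z*l)/8 = Z*l/8)
B(h, z) = -h - z
-659909/B((d(2) + 6)*o(3, -4), -40) = -659909/(-(0 + 6)*(1/8)*(-4)*3 - 1*(-40)) = -659909/(-6*(-3)/2 + 40) = -659909/(-1*(-9) + 40) = -659909/(9 + 40) = -659909/49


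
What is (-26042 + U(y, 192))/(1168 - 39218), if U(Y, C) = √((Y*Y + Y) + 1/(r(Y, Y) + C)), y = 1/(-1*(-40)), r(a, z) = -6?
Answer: 13021/19025 - √429009/141546000 ≈ 0.68441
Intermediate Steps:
y = 1/40 ≈ 0.025000
U(Y, C) = √(Y + Y² + 1/(-6 + C)) (U(Y, C) = √((Y*Y + Y) + 1/(-6 + C)) = √((Y² + Y) + 1/(-6 + C)) = √((Y + Y²) + 1/(-6 + C)) = √(Y + Y² + 1/(-6 + C)))
(-26042 + U(y, 192))/(1168 - 39218) = (-26042 + √((1 + (1 + 1/40)*(-6 + 192)/40)/(-6 + 192)))/(1168 - 39218) = (-26042 + √((1 + (1/40)*(41/40)*186)/186))/(-38050) = (-26042 + √((1 + 3813/800)/186))*(-1/38050) = (-26042 + √((1/186)*(4613/800)))*(-1/38050) = (-26042 + √(4613/148800))*(-1/38050) = (-26042 + √429009/3720)*(-1/38050) = 13021/19025 - √429009/141546000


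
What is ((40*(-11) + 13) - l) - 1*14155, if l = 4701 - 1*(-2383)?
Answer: -21666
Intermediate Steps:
l = 7084 (l = 4701 + 2383 = 7084)
((40*(-11) + 13) - l) - 1*14155 = ((40*(-11) + 13) - 1*7084) - 1*14155 = ((-440 + 13) - 7084) - 14155 = (-427 - 7084) - 14155 = -7511 - 14155 = -21666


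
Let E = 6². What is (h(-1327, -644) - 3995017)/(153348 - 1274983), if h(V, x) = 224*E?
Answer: 3986953/1121635 ≈ 3.5546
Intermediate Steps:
E = 36
h(V, x) = 8064 (h(V, x) = 224*36 = 8064)
(h(-1327, -644) - 3995017)/(153348 - 1274983) = (8064 - 3995017)/(153348 - 1274983) = -3986953/(-1121635) = -3986953*(-1/1121635) = 3986953/1121635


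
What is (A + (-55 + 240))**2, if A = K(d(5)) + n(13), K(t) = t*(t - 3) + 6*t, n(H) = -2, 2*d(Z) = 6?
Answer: 40401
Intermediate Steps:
d(Z) = 3 (d(Z) = (1/2)*6 = 3)
K(t) = 6*t + t*(-3 + t) (K(t) = t*(-3 + t) + 6*t = 6*t + t*(-3 + t))
A = 16 (A = 3*(3 + 3) - 2 = 3*6 - 2 = 18 - 2 = 16)
(A + (-55 + 240))**2 = (16 + (-55 + 240))**2 = (16 + 185)**2 = 201**2 = 40401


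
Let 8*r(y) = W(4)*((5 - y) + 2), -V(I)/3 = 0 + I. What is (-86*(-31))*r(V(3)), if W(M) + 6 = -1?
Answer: -37324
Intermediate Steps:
V(I) = -3*I (V(I) = -3*(0 + I) = -3*I)
W(M) = -7 (W(M) = -6 - 1 = -7)
r(y) = -49/8 + 7*y/8 (r(y) = (-7*((5 - y) + 2))/8 = (-7*(7 - y))/8 = (-49 + 7*y)/8 = -49/8 + 7*y/8)
(-86*(-31))*r(V(3)) = (-86*(-31))*(-49/8 + 7*(-3*3)/8) = 2666*(-49/8 + (7/8)*(-9)) = 2666*(-49/8 - 63/8) = 2666*(-14) = -37324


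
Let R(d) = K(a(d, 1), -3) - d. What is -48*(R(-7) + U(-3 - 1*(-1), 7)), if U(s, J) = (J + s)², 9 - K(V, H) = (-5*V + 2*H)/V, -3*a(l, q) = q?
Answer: -1344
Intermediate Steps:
a(l, q) = -q/3
K(V, H) = 9 - (-5*V + 2*H)/V
R(d) = -4 - d (R(d) = (14 - 2*(-3)/(-⅓*1)) - d = (14 - 2*(-3)/(-⅓)) - d = (14 - 2*(-3)*(-3)) - d = (14 - 18) - d = -4 - d)
-48*(R(-7) + U(-3 - 1*(-1), 7)) = -48*((-4 - 1*(-7)) + (7 + (-3 - 1*(-1)))²) = -48*((-4 + 7) + (7 + (-3 + 1))²) = -48*(3 + (7 - 2)²) = -48*(3 + 5²) = -48*(3 + 25) = -48*28 = -1344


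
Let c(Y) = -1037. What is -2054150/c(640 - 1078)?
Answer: 2054150/1037 ≈ 1980.9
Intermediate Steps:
-2054150/c(640 - 1078) = -2054150/(-1037) = -2054150*(-1/1037) = 2054150/1037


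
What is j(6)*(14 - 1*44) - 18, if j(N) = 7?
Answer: -228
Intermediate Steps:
j(6)*(14 - 1*44) - 18 = 7*(14 - 1*44) - 18 = 7*(14 - 44) - 18 = 7*(-30) - 18 = -210 - 18 = -228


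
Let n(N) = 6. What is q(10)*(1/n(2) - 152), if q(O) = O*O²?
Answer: -455500/3 ≈ -1.5183e+5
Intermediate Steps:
q(O) = O³
q(10)*(1/n(2) - 152) = 10³*(1/6 - 152) = 1000*(⅙ - 152) = 1000*(-911/6) = -455500/3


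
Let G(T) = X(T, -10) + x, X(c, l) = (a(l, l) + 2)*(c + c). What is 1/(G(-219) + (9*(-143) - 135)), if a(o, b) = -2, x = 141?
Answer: -1/1281 ≈ -0.00078064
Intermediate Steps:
X(c, l) = 0 (X(c, l) = (-2 + 2)*(c + c) = 0*(2*c) = 0)
G(T) = 141 (G(T) = 0 + 141 = 141)
1/(G(-219) + (9*(-143) - 135)) = 1/(141 + (9*(-143) - 135)) = 1/(141 + (-1287 - 135)) = 1/(141 - 1422) = 1/(-1281) = -1/1281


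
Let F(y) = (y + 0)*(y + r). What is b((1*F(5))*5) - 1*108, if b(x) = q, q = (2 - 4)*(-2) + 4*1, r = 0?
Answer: -100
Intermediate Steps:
F(y) = y² (F(y) = (y + 0)*(y + 0) = y*y = y²)
q = 8 (q = -2*(-2) + 4 = 4 + 4 = 8)
b(x) = 8
b((1*F(5))*5) - 1*108 = 8 - 1*108 = 8 - 108 = -100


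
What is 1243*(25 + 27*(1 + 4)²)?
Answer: 870100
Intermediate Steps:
1243*(25 + 27*(1 + 4)²) = 1243*(25 + 27*5²) = 1243*(25 + 27*25) = 1243*(25 + 675) = 1243*700 = 870100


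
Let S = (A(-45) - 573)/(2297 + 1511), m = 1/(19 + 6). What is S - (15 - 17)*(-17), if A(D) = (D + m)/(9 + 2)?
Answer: -35763499/1047200 ≈ -34.152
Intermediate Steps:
m = 1/25 ≈ 0.040000
A(D) = 1/275 + D/11 (A(D) = (D + 1/25)/(9 + 2) = (1/25 + D)/11 = (1/25 + D)*(1/11) = 1/275 + D/11)
S = -158699/1047200 (S = ((1/275 + (1/11)*(-45)) - 573)/(2297 + 1511) = ((1/275 - 45/11) - 573)/3808 = (-1124/275 - 573)*(1/3808) = -158699/275*1/3808 = -158699/1047200 ≈ -0.15155)
S - (15 - 17)*(-17) = -158699/1047200 - (15 - 17)*(-17) = -158699/1047200 - (-2)*(-17) = -158699/1047200 - 1*34 = -158699/1047200 - 34 = -35763499/1047200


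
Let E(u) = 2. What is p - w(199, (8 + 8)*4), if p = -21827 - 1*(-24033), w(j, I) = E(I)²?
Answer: 2202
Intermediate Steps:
w(j, I) = 4 (w(j, I) = 2² = 4)
p = 2206 (p = -21827 + 24033 = 2206)
p - w(199, (8 + 8)*4) = 2206 - 1*4 = 2206 - 4 = 2202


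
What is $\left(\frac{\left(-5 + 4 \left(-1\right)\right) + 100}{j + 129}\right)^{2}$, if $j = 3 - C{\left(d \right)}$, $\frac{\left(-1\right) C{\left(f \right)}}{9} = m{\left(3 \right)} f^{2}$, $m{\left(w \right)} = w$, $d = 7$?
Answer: $\frac{8281}{2117025} \approx 0.0039116$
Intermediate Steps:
$C{\left(f \right)} = - 27 f^{2}$ ($C{\left(f \right)} = - 9 \cdot 3 f^{2} = - 27 f^{2}$)
$j = 1326$ ($j = 3 - - 27 \cdot 7^{2} = 3 - \left(-27\right) 49 = 3 - -1323 = 3 + 1323 = 1326$)
$\left(\frac{\left(-5 + 4 \left(-1\right)\right) + 100}{j + 129}\right)^{2} = \left(\frac{\left(-5 + 4 \left(-1\right)\right) + 100}{1326 + 129}\right)^{2} = \left(\frac{\left(-5 - 4\right) + 100}{1455}\right)^{2} = \left(\left(-9 + 100\right) \frac{1}{1455}\right)^{2} = \left(91 \cdot \frac{1}{1455}\right)^{2} = \left(\frac{91}{1455}\right)^{2} = \frac{8281}{2117025}$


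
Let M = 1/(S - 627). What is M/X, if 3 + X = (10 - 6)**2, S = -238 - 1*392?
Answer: -1/16341 ≈ -6.1196e-5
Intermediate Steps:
S = -630 (S = -238 - 392 = -630)
X = 13 (X = -3 + (10 - 6)**2 = -3 + 4**2 = -3 + 16 = 13)
M = -1/1257 (M = 1/(-630 - 627) = 1/(-1257) = -1/1257 ≈ -0.00079555)
M/X = -1/1257/13 = -1/1257*1/13 = -1/16341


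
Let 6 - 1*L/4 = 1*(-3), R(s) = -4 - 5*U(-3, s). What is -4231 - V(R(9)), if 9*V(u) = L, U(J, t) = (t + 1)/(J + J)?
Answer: -4235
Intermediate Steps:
U(J, t) = (1 + t)/(2*J) (U(J, t) = (1 + t)/((2*J)) = (1 + t)*(1/(2*J)) = (1 + t)/(2*J))
R(s) = -19/6 + 5*s/6 (R(s) = -4 - 5*(1 + s)/(2*(-3)) = -4 - 5*(-1)*(1 + s)/(2*3) = -4 - 5*(-⅙ - s/6) = -4 + (⅚ + 5*s/6) = -19/6 + 5*s/6)
L = 36 (L = 24 - 4*(-3) = 24 + 12 = 36)
V(u) = 4 (V(u) = (⅑)*36 = 4)
-4231 - V(R(9)) = -4231 - 1*4 = -4231 - 4 = -4235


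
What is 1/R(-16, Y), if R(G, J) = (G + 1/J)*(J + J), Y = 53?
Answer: -1/1694 ≈ -0.00059032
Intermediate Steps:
R(G, J) = 2*J*(G + 1/J) (R(G, J) = (G + 1/J)*(2*J) = 2*J*(G + 1/J))
1/R(-16, Y) = 1/(2 + 2*(-16)*53) = 1/(2 - 1696) = 1/(-1694) = -1/1694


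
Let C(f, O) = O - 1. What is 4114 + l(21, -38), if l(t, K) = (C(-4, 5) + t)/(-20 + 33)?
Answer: 53507/13 ≈ 4115.9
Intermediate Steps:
C(f, O) = -1 + O
l(t, K) = 4/13 + t/13 (l(t, K) = ((-1 + 5) + t)/(-20 + 33) = (4 + t)/13 = (4 + t)*(1/13) = 4/13 + t/13)
4114 + l(21, -38) = 4114 + (4/13 + (1/13)*21) = 4114 + (4/13 + 21/13) = 4114 + 25/13 = 53507/13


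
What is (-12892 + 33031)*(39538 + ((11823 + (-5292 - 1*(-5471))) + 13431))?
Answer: 1308450969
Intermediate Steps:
(-12892 + 33031)*(39538 + ((11823 + (-5292 - 1*(-5471))) + 13431)) = 20139*(39538 + ((11823 + (-5292 + 5471)) + 13431)) = 20139*(39538 + ((11823 + 179) + 13431)) = 20139*(39538 + (12002 + 13431)) = 20139*(39538 + 25433) = 20139*64971 = 1308450969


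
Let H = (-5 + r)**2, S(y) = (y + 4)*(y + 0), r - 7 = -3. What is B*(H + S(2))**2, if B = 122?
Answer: 20618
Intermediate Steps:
r = 4 (r = 7 - 3 = 4)
S(y) = y*(4 + y) (S(y) = (4 + y)*y = y*(4 + y))
H = 1 (H = (-5 + 4)**2 = (-1)**2 = 1)
B*(H + S(2))**2 = 122*(1 + 2*(4 + 2))**2 = 122*(1 + 2*6)**2 = 122*(1 + 12)**2 = 122*13**2 = 122*169 = 20618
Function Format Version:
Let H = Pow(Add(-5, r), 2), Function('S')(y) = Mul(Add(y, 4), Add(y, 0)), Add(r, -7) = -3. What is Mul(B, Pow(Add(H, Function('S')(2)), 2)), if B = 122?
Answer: 20618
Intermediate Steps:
r = 4 (r = Add(7, -3) = 4)
Function('S')(y) = Mul(y, Add(4, y)) (Function('S')(y) = Mul(Add(4, y), y) = Mul(y, Add(4, y)))
H = 1 (H = Pow(Add(-5, 4), 2) = Pow(-1, 2) = 1)
Mul(B, Pow(Add(H, Function('S')(2)), 2)) = Mul(122, Pow(Add(1, Mul(2, Add(4, 2))), 2)) = Mul(122, Pow(Add(1, Mul(2, 6)), 2)) = Mul(122, Pow(Add(1, 12), 2)) = Mul(122, Pow(13, 2)) = Mul(122, 169) = 20618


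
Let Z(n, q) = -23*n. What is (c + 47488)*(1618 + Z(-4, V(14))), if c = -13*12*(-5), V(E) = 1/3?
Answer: 82538280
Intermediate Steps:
V(E) = ⅓
c = 780 (c = -156*(-5) = 780)
(c + 47488)*(1618 + Z(-4, V(14))) = (780 + 47488)*(1618 - 23*(-4)) = 48268*(1618 + 92) = 48268*1710 = 82538280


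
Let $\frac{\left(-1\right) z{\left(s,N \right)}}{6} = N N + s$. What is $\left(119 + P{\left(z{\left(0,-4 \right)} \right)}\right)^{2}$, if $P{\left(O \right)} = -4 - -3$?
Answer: $13924$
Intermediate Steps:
$z{\left(s,N \right)} = - 6 s - 6 N^{2}$ ($z{\left(s,N \right)} = - 6 \left(N N + s\right) = - 6 \left(N^{2} + s\right) = - 6 \left(s + N^{2}\right) = - 6 s - 6 N^{2}$)
$P{\left(O \right)} = -1$ ($P{\left(O \right)} = -4 + 3 = -1$)
$\left(119 + P{\left(z{\left(0,-4 \right)} \right)}\right)^{2} = \left(119 - 1\right)^{2} = 118^{2} = 13924$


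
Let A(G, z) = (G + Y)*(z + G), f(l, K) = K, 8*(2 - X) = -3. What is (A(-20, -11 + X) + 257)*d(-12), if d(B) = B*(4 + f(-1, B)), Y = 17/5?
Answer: 351444/5 ≈ 70289.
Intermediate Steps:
X = 19/8 (X = 2 - ⅛*(-3) = 2 + 3/8 = 19/8 ≈ 2.3750)
Y = 17/5 (Y = 17*(⅕) = 17/5 ≈ 3.4000)
A(G, z) = (17/5 + G)*(G + z) (A(G, z) = (G + 17/5)*(z + G) = (17/5 + G)*(G + z))
d(B) = B*(4 + B)
(A(-20, -11 + X) + 257)*d(-12) = (((-20)² + (17/5)*(-20) + 17*(-11 + 19/8)/5 - 20*(-11 + 19/8)) + 257)*(-12*(4 - 12)) = ((400 - 68 + (17/5)*(-69/8) - 20*(-69/8)) + 257)*(-12*(-8)) = ((400 - 68 - 1173/40 + 345/2) + 257)*96 = (19007/40 + 257)*96 = (29287/40)*96 = 351444/5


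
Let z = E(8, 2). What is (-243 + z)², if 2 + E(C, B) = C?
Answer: 56169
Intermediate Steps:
E(C, B) = -2 + C
z = 6 (z = -2 + 8 = 6)
(-243 + z)² = (-243 + 6)² = (-237)² = 56169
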